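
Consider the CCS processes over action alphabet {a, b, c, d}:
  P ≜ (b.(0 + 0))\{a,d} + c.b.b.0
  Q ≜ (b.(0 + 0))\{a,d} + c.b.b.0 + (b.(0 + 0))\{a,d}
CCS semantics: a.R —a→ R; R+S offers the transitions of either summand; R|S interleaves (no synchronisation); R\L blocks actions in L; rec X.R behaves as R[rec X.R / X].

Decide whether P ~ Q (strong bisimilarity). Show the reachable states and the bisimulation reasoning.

LTS(P): 5 reachable states
  m0 = (b.(0 + 0))\{a,d} + c.b.b.0 ⊢ -b-> m1, -c-> m2
  m1 = (0 + 0)\{a,d} ⊢ stopped
  m2 = b.b.0 ⊢ -b-> m3
  m3 = b.0 ⊢ -b-> m4
  m4 = 0 ⊢ stopped
LTS(Q): 5 reachable states
  n0 = (b.(0 + 0))\{a,d} + c.b.b.0 + (b.(0 + 0))\{a,d} ⊢ -b-> n1, -c-> n2
  n1 = (0 + 0)\{a,d} ⊢ stopped
  n2 = b.b.0 ⊢ -b-> n3
  n3 = b.0 ⊢ -b-> n4
  n4 = 0 ⊢ stopped
Bisimilarity quotient blocks:
  B0 = {m0, n0}
  B1 = {m2, n2}
  B2 = {m3, n3}
  B3 = {m1, m4, n1, n4}
m0 ∈ B0, n0 ∈ B0 → same block

YES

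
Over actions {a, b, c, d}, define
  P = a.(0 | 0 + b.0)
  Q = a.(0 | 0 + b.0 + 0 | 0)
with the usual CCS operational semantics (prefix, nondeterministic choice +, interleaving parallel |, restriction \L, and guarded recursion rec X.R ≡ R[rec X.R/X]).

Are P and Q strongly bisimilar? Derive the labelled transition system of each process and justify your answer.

Reachable graph of P (3 states):
  p0 = a.(0 | 0 + b.0) :: --a--▸ p1
  p1 = 0 | 0 + b.0 :: --b--▸ p2
  p2 = 0 :: (no moves)
Reachable graph of Q (3 states):
  q0 = a.(0 | 0 + b.0 + 0 | 0) :: --a--▸ q1
  q1 = 0 | 0 + b.0 + 0 | 0 :: --b--▸ q2
  q2 = 0 :: (no moves)
Coarsest stable partition (strong bisimilarity classes):
  B0 = {p0, q0}
  B1 = {p1, q1}
  B2 = {p2, q2}
p0 ∈ B0, q0 ∈ B0 → same block

YES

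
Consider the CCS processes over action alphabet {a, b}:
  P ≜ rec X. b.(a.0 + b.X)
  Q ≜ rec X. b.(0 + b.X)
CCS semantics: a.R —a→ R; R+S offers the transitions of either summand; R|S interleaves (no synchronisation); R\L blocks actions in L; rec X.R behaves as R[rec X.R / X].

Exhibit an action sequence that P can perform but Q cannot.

LTS(P): 3 reachable states
  p0 = rec X. b.(a.0 + b.X) ⊢ =b=> p1
  p1 = a.0 + b.(rec X. b.(a.0 + b.X)) ⊢ =a=> p2, =b=> p0
  p2 = 0 ⊢ deadlocked
LTS(Q): 2 reachable states
  q0 = rec X. b.(0 + b.X) ⊢ =b=> q1
  q1 = 0 + b.(rec X. b.(0 + b.X)) ⊢ =b=> q0
Trace ⟨ba⟩ through P, begin at {p0}:
  step 1 (b): {p1}
  step 2 (a): {p2}
  P completes σ.
Trace ⟨ba⟩ through Q, begin at {q0}:
  step 1 (b): {q1}
  step 2 (a): ∅  — Q cannot continue

ba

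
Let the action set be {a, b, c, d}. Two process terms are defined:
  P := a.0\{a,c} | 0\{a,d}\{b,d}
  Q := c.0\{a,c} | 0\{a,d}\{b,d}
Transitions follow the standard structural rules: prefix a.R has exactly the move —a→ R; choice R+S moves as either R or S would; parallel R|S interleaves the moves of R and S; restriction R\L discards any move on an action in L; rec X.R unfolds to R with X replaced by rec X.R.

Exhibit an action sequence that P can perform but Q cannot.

Reachable graph of P (2 states):
  s0 = a.0\{a,c} | 0\{a,d}\{b,d} :: -a-> s1
  s1 = 0\{a,c} | 0\{a,d}\{b,d} :: deadlocked
Reachable graph of Q (2 states):
  t0 = c.0\{a,c} | 0\{a,d}\{b,d} :: -c-> t1
  t1 = 0\{a,c} | 0\{a,d}\{b,d} :: deadlocked
Executing a from P (initial set {s0}):
  after a @ step 1: {s1}
  P completes σ.
Executing a from Q (initial set {t0}):
  after a @ step 1: ∅  — Q cannot continue

a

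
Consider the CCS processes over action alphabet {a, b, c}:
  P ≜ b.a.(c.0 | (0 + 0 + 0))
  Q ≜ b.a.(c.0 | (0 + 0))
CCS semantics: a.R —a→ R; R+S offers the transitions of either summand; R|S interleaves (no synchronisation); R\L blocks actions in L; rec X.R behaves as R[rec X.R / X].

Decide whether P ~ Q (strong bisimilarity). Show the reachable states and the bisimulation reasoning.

P's transition system — 4 states:
  p0 = b.a.(c.0 | (0 + 0 + 0)) → -b-> p1
  p1 = a.(c.0 | (0 + 0 + 0)) → -a-> p2
  p2 = c.0 | (0 + 0 + 0) → -c-> p3
  p3 = 0 | (0 + 0 + 0) → (no moves)
Q's transition system — 4 states:
  q0 = b.a.(c.0 | (0 + 0)) → -b-> q1
  q1 = a.(c.0 | (0 + 0)) → -a-> q2
  q2 = c.0 | (0 + 0) → -c-> q3
  q3 = 0 | (0 + 0) → (no moves)
Coarsest stable partition (strong bisimilarity classes):
  B0 = {p0, q0}
  B1 = {p1, q1}
  B2 = {p2, q2}
  B3 = {p3, q3}
p0 ∈ B0, q0 ∈ B0 → same block

P ~ Q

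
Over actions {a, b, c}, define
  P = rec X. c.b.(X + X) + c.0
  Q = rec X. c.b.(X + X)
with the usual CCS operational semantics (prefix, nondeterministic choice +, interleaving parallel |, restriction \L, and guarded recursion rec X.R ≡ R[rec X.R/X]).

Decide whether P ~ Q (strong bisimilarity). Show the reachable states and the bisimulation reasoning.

NO

LTS(P): 4 reachable states
  u0 = rec X. c.b.(X + X) + c.0 ⊢ ··c··> u1, ··c··> u2
  u1 = 0 ⊢ ∅
  u2 = b.((rec X. c.b.(X + X) + c.0) + (rec X. c.b.(X + X) + c.0)) ⊢ ··b··> u3
  u3 = (rec X. c.b.(X + X) + c.0) + (rec X. c.b.(X + X) + c.0) ⊢ ··c··> u1, ··c··> u2
LTS(Q): 3 reachable states
  v0 = rec X. c.b.(X + X) ⊢ ··c··> v1
  v1 = b.((rec X. c.b.(X + X)) + (rec X. c.b.(X + X))) ⊢ ··b··> v2
  v2 = (rec X. c.b.(X + X)) + (rec X. c.b.(X + X)) ⊢ ··c··> v1
Coarsest stable partition (strong bisimilarity classes):
  B0 = {u0, u3}
  B1 = {u2}
  B2 = {u1}
  B3 = {v0, v2}
  B4 = {v1}
u0 ∈ B0, v0 ∈ B3 → different blocks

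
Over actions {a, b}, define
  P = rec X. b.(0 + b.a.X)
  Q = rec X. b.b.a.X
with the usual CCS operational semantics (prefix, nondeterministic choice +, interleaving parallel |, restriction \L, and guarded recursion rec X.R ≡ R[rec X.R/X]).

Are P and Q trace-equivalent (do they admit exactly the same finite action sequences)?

Reachable graph of P (3 states):
  m0 = rec X. b.(0 + b.a.X) has moves =b=> m1
  m1 = 0 + b.a.(rec X. b.(0 + b.a.X)) has moves =b=> m2
  m2 = a.(rec X. b.(0 + b.a.X)) has moves =a=> m0
Reachable graph of Q (3 states):
  n0 = rec X. b.b.a.X has moves =b=> n1
  n1 = b.a.(rec X. b.b.a.X) has moves =b=> n2
  n2 = a.(rec X. b.b.a.X) has moves =a=> n0
Bisimilarity quotient blocks:
  B0 = {m0, n0}
  B1 = {m1, n1}
  B2 = {m2, n2}
m0 ∈ B0, n0 ∈ B0 → same block
Bisimilar ⇒ trace-equivalent.

traces(P) = traces(Q)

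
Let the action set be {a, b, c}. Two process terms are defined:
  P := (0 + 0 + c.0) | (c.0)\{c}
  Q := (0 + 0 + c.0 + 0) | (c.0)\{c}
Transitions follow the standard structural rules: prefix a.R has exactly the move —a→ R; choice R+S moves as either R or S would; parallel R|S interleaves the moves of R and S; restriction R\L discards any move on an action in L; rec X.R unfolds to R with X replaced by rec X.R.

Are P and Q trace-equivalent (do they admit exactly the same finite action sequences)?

trace-equivalent

LTS(P): 2 reachable states
  p0 = (0 + 0 + c.0) | (c.0)\{c} :: --c--▸ p1
  p1 = 0 | (c.0)\{c} :: (no moves)
LTS(Q): 2 reachable states
  q0 = (0 + 0 + c.0 + 0) | (c.0)\{c} :: --c--▸ q1
  q1 = 0 | (c.0)\{c} :: (no moves)
Partition-refinement fixed point:
  B0 = {p0, q0}
  B1 = {p1, q1}
p0 ∈ B0, q0 ∈ B0 → same block
Bisimilar ⇒ trace-equivalent.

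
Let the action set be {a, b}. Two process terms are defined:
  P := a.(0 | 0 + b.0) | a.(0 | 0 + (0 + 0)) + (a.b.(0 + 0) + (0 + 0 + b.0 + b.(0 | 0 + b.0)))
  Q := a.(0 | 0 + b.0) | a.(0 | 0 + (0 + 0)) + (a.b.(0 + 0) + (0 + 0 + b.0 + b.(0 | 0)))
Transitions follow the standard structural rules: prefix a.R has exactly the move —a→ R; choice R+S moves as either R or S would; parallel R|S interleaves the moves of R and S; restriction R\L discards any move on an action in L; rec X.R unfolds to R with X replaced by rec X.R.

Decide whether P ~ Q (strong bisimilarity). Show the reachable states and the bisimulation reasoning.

not bisimilar

Reachable graph of P (10 states):
  p0 = a.(0 | 0 + b.0) | a.(0 | 0 + (0 + 0)) + (a.b.(0 + 0) + (0 + 0 + b.0 + b.(0 | 0 + b.0))) :: —a→ p1, —a→ p2, —a→ p3, —b→ p4, —b→ p5
  p1 = (0 | 0 + b.0) | a.(0 | 0 + (0 + 0)) :: —a→ p6, —b→ p7
  p2 = a.(0 | 0 + b.0) | (0 | 0 + (0 + 0)) :: —a→ p6
  p3 = b.(0 + 0) :: —b→ p8
  p4 = 0 :: ∅
  p5 = 0 | 0 + b.0 :: —b→ p4
  p6 = (0 | 0 + b.0) | (0 | 0 + (0 + 0)) :: —b→ p9
  p7 = 0 | a.(0 | 0 + (0 + 0)) :: —a→ p9
  p8 = 0 + 0 :: ∅
  p9 = 0 | (0 | 0 + (0 + 0)) :: ∅
Reachable graph of Q (10 states):
  q0 = a.(0 | 0 + b.0) | a.(0 | 0 + (0 + 0)) + (a.b.(0 + 0) + (0 + 0 + b.0 + b.(0 | 0))) :: —a→ q1, —a→ q2, —a→ q3, —b→ q4, —b→ q5
  q1 = (0 | 0 + b.0) | a.(0 | 0 + (0 + 0)) :: —a→ q6, —b→ q7
  q2 = a.(0 | 0 + b.0) | (0 | 0 + (0 + 0)) :: —a→ q6
  q3 = b.(0 + 0) :: —b→ q8
  q4 = 0 :: ∅
  q5 = 0 | 0 :: ∅
  q6 = (0 | 0 + b.0) | (0 | 0 + (0 + 0)) :: —b→ q9
  q7 = 0 | a.(0 | 0 + (0 + 0)) :: —a→ q9
  q8 = 0 + 0 :: ∅
  q9 = 0 | (0 | 0 + (0 + 0)) :: ∅
Coarsest stable partition (strong bisimilarity classes):
  B0 = {p0}
  B1 = {p3, p5, p6, q3, q6}
  B2 = {p4, p8, p9, q4, q5, q8, q9}
  B3 = {p2, q2}
  B4 = {p1, q1}
  B5 = {p7, q7}
  B6 = {q0}
p0 ∈ B0, q0 ∈ B6 → different blocks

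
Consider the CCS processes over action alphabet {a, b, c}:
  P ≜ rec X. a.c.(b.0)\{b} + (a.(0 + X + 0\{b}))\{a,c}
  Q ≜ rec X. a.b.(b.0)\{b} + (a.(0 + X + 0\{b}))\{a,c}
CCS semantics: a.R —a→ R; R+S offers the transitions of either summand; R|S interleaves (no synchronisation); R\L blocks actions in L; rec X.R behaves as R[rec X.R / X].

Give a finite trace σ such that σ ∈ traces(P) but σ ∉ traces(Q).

LTS(P): 3 reachable states
  u0 = rec X. a.c.(b.0)\{b} + (a.(0 + X + 0\{b}))\{a,c} has moves --a--▸ u1
  u1 = c.(b.0)\{b} has moves --c--▸ u2
  u2 = (b.0)\{b} has moves ·
LTS(Q): 3 reachable states
  v0 = rec X. a.b.(b.0)\{b} + (a.(0 + X + 0\{b}))\{a,c} has moves --a--▸ v1
  v1 = b.(b.0)\{b} has moves --b--▸ v2
  v2 = (b.0)\{b} has moves ·
Run σ = ⟨ac⟩ on P: start {u0}
  step 1 (a): {u1}
  step 2 (c): {u2}
  — P admits the full trace.
Run σ = ⟨ac⟩ on Q: start {v0}
  step 1 (a): {v1}
  step 2 (c): no successor for Q

ac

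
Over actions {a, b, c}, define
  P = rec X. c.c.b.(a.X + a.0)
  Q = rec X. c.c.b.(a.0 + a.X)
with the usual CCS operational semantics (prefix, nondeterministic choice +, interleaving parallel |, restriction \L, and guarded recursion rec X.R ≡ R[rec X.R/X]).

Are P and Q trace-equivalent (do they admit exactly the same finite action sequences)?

Reachable graph of P (5 states):
  p0 = rec X. c.c.b.(a.X + a.0) ⊢ --c--▸ p1
  p1 = c.b.(a.(rec X. c.c.b.(a.X + a.0)) + a.0) ⊢ --c--▸ p2
  p2 = b.(a.(rec X. c.c.b.(a.X + a.0)) + a.0) ⊢ --b--▸ p3
  p3 = a.(rec X. c.c.b.(a.X + a.0)) + a.0 ⊢ --a--▸ p0, --a--▸ p4
  p4 = 0 ⊢ ·
Reachable graph of Q (5 states):
  q0 = rec X. c.c.b.(a.0 + a.X) ⊢ --c--▸ q1
  q1 = c.b.(a.0 + a.(rec X. c.c.b.(a.0 + a.X))) ⊢ --c--▸ q2
  q2 = b.(a.0 + a.(rec X. c.c.b.(a.0 + a.X))) ⊢ --b--▸ q3
  q3 = a.0 + a.(rec X. c.c.b.(a.0 + a.X)) ⊢ --a--▸ q0, --a--▸ q4
  q4 = 0 ⊢ ·
Bisimilarity quotient blocks:
  B0 = {p0, q0}
  B1 = {p1, q1}
  B2 = {p2, q2}
  B3 = {p3, q3}
  B4 = {p4, q4}
p0 ∈ B0, q0 ∈ B0 → same block
Bisimilar ⇒ trace-equivalent.

traces(P) = traces(Q)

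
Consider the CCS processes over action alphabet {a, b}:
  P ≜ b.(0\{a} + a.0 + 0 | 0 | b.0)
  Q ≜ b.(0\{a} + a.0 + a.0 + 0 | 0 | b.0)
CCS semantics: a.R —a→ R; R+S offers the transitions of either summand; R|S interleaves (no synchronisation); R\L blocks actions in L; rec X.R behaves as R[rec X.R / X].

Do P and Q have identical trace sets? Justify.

YES

Reachable graph of P (4 states):
  s0 = b.(0\{a} + a.0 + 0 | 0 | b.0) → ··b··> s1
  s1 = 0\{a} + a.0 + 0 | 0 | b.0 → ··a··> s2, ··b··> s3
  s2 = 0 → (no moves)
  s3 = 0 | 0 | 0 → (no moves)
Reachable graph of Q (4 states):
  t0 = b.(0\{a} + a.0 + a.0 + 0 | 0 | b.0) → ··b··> t1
  t1 = 0\{a} + a.0 + a.0 + 0 | 0 | b.0 → ··a··> t2, ··b··> t3
  t2 = 0 → (no moves)
  t3 = 0 | 0 | 0 → (no moves)
Coarsest stable partition (strong bisimilarity classes):
  B0 = {s0, t0}
  B1 = {s1, t1}
  B2 = {s2, s3, t2, t3}
s0 ∈ B0, t0 ∈ B0 → same block
Bisimilar ⇒ trace-equivalent.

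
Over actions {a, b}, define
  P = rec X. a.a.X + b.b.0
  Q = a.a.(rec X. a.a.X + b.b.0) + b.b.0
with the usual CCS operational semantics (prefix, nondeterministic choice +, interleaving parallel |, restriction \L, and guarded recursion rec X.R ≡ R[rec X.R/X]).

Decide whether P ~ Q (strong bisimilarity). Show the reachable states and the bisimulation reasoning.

P's transition system — 4 states:
  m0 = rec X. a.a.X + b.b.0 ⊢ =a=> m1, =b=> m2
  m1 = a.(rec X. a.a.X + b.b.0) ⊢ =a=> m0
  m2 = b.0 ⊢ =b=> m3
  m3 = 0 ⊢ deadlocked
Q's transition system — 5 states:
  n0 = a.a.(rec X. a.a.X + b.b.0) + b.b.0 ⊢ =a=> n1, =b=> n2
  n1 = a.(rec X. a.a.X + b.b.0) ⊢ =a=> n3
  n2 = b.0 ⊢ =b=> n4
  n3 = rec X. a.a.X + b.b.0 ⊢ =a=> n1, =b=> n2
  n4 = 0 ⊢ deadlocked
Bisimilarity quotient blocks:
  B0 = {m0, n0, n3}
  B1 = {m1, n1}
  B2 = {m2, n2}
  B3 = {m3, n4}
m0 ∈ B0, n0 ∈ B0 → same block

bisimilar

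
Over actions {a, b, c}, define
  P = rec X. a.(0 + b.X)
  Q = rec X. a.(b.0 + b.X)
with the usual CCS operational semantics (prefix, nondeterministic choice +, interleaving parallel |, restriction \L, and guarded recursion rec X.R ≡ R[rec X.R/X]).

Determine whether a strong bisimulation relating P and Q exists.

LTS(P): 2 reachable states
  p0 = rec X. a.(0 + b.X) has moves =a=> p1
  p1 = 0 + b.(rec X. a.(0 + b.X)) has moves =b=> p0
LTS(Q): 3 reachable states
  q0 = rec X. a.(b.0 + b.X) has moves =a=> q1
  q1 = b.0 + b.(rec X. a.(b.0 + b.X)) has moves =b=> q0, =b=> q2
  q2 = 0 has moves ·
Bisimilarity quotient blocks:
  B0 = {p0}
  B1 = {p1}
  B2 = {q0}
  B3 = {q1}
  B4 = {q2}
p0 ∈ B0, q0 ∈ B2 → different blocks

NO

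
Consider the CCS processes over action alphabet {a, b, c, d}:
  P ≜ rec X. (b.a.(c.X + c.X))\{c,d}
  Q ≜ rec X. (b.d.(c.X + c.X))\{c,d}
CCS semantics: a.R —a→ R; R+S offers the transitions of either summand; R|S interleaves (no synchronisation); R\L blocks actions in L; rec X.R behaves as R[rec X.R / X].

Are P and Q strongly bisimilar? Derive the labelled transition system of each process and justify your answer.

NO

Reachable graph of P (3 states):
  m0 = rec X. (b.a.(c.X + c.X))\{c,d} → -b-> m1
  m1 = (a.(c.(rec X. (b.a.(c.X + c.X))\{c,d}) + c.(rec X. (b.a.(c.X + c.X))\{c,d})))\{c,d} → -a-> m2
  m2 = (c.(rec X. (b.a.(c.X + c.X))\{c,d}) + c.(rec X. (b.a.(c.X + c.X))\{c,d}))\{c,d} → stopped
Reachable graph of Q (2 states):
  n0 = rec X. (b.d.(c.X + c.X))\{c,d} → -b-> n1
  n1 = (d.(c.(rec X. (b.d.(c.X + c.X))\{c,d}) + c.(rec X. (b.d.(c.X + c.X))\{c,d})))\{c,d} → stopped
Bisimilarity quotient blocks:
  B0 = {m0}
  B1 = {m1}
  B2 = {m2, n1}
  B3 = {n0}
m0 ∈ B0, n0 ∈ B3 → different blocks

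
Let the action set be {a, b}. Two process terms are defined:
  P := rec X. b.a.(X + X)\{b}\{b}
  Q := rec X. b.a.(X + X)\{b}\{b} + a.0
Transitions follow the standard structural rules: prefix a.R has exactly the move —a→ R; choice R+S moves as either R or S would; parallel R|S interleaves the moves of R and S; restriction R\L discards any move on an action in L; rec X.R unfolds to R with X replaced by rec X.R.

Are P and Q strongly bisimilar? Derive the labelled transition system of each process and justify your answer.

P ≁ Q

Reachable graph of P (3 states):
  u0 = rec X. b.a.(X + X)\{b}\{b} :: —b→ u1
  u1 = a.((rec X. b.a.(X + X)\{b}\{b}) + (rec X. b.a.(X + X)\{b}\{b}))\{b}\{b} :: —a→ u2
  u2 = ((rec X. b.a.(X + X)\{b}\{b}) + (rec X. b.a.(X + X)\{b}\{b}))\{b}\{b} :: stopped
Reachable graph of Q (5 states):
  v0 = rec X. b.a.(X + X)\{b}\{b} + a.0 :: —a→ v1, —b→ v2
  v1 = 0 :: stopped
  v2 = a.((rec X. b.a.(X + X)\{b}\{b} + a.0) + (rec X. b.a.(X + X)\{b}\{b} + a.0))\{b}\{b} :: —a→ v3
  v3 = ((rec X. b.a.(X + X)\{b}\{b} + a.0) + (rec X. b.a.(X + X)\{b}\{b} + a.0))\{b}\{b} :: —a→ v4
  v4 = 0\{b}\{b} :: stopped
Partition-refinement fixed point:
  B0 = {u0}
  B1 = {u1, v3}
  B2 = {u2, v1, v4}
  B3 = {v0}
  B4 = {v2}
u0 ∈ B0, v0 ∈ B3 → different blocks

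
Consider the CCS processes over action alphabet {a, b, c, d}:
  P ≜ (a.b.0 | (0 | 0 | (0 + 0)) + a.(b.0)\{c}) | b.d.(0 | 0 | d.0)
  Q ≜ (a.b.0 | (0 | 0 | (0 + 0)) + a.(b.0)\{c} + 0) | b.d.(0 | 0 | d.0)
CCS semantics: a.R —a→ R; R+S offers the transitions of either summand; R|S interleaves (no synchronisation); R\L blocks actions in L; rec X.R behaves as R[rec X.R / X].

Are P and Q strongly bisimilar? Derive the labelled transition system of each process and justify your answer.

LTS(P): 20 reachable states
  u0 = (a.b.0 | (0 | 0 | (0 + 0)) + a.(b.0)\{c}) | b.d.(0 | 0 | d.0) | --a--▸ u1, --a--▸ u2, --b--▸ u3
  u1 = (b.0)\{c} | b.d.(0 | 0 | d.0) | --b--▸ u4, --b--▸ u5
  u2 = b.0 | (0 | 0 | (0 + 0)) | b.d.(0 | 0 | d.0) | --b--▸ u6, --b--▸ u7
  u3 = (a.b.0 | (0 | 0 | (0 + 0)) + a.(b.0)\{c}) | d.(0 | 0 | d.0) | --a--▸ u4, --a--▸ u7, --d--▸ u8
  u4 = (b.0)\{c} | d.(0 | 0 | d.0) | --b--▸ u9, --d--▸ u10
  u5 = 0\{c} | b.d.(0 | 0 | d.0) | --b--▸ u9
  u6 = 0 | (0 | 0 | (0 + 0)) | b.d.(0 | 0 | d.0) | --b--▸ u11
  u7 = b.0 | (0 | 0 | (0 + 0)) | d.(0 | 0 | d.0) | --b--▸ u11, --d--▸ u12
  u8 = (a.b.0 | (0 | 0 | (0 + 0)) + a.(b.0)\{c}) | (0 | 0 | d.0) | --a--▸ u10, --a--▸ u12, --d--▸ u13
  u9 = 0\{c} | d.(0 | 0 | d.0) | --d--▸ u14
  u10 = (b.0)\{c} | (0 | 0 | d.0) | --b--▸ u14, --d--▸ u15
  u11 = 0 | (0 | 0 | (0 + 0)) | d.(0 | 0 | d.0) | --d--▸ u16
  u12 = b.0 | (0 | 0 | (0 + 0)) | (0 | 0 | d.0) | --b--▸ u16, --d--▸ u17
  u13 = (a.b.0 | (0 | 0 | (0 + 0)) + a.(b.0)\{c}) | (0 | 0 | 0) | --a--▸ u15, --a--▸ u17
  u14 = 0\{c} | (0 | 0 | d.0) | --d--▸ u18
  u15 = (b.0)\{c} | (0 | 0 | 0) | --b--▸ u18
  u16 = 0 | (0 | 0 | (0 + 0)) | (0 | 0 | d.0) | --d--▸ u19
  u17 = b.0 | (0 | 0 | (0 + 0)) | (0 | 0 | 0) | --b--▸ u19
  u18 = 0\{c} | (0 | 0 | 0) | ·
  u19 = 0 | (0 | 0 | (0 + 0)) | (0 | 0 | 0) | ·
LTS(Q): 20 reachable states
  v0 = (a.b.0 | (0 | 0 | (0 + 0)) + a.(b.0)\{c} + 0) | b.d.(0 | 0 | d.0) | --a--▸ v1, --a--▸ v2, --b--▸ v3
  v1 = (b.0)\{c} | b.d.(0 | 0 | d.0) | --b--▸ v4, --b--▸ v5
  v2 = b.0 | (0 | 0 | (0 + 0)) | b.d.(0 | 0 | d.0) | --b--▸ v6, --b--▸ v7
  v3 = (a.b.0 | (0 | 0 | (0 + 0)) + a.(b.0)\{c} + 0) | d.(0 | 0 | d.0) | --a--▸ v4, --a--▸ v7, --d--▸ v8
  v4 = (b.0)\{c} | d.(0 | 0 | d.0) | --b--▸ v9, --d--▸ v10
  v5 = 0\{c} | b.d.(0 | 0 | d.0) | --b--▸ v9
  v6 = 0 | (0 | 0 | (0 + 0)) | b.d.(0 | 0 | d.0) | --b--▸ v11
  v7 = b.0 | (0 | 0 | (0 + 0)) | d.(0 | 0 | d.0) | --b--▸ v11, --d--▸ v12
  v8 = (a.b.0 | (0 | 0 | (0 + 0)) + a.(b.0)\{c} + 0) | (0 | 0 | d.0) | --a--▸ v10, --a--▸ v12, --d--▸ v13
  v9 = 0\{c} | d.(0 | 0 | d.0) | --d--▸ v14
  v10 = (b.0)\{c} | (0 | 0 | d.0) | --b--▸ v14, --d--▸ v15
  v11 = 0 | (0 | 0 | (0 + 0)) | d.(0 | 0 | d.0) | --d--▸ v16
  v12 = b.0 | (0 | 0 | (0 + 0)) | (0 | 0 | d.0) | --b--▸ v16, --d--▸ v17
  v13 = (a.b.0 | (0 | 0 | (0 + 0)) + a.(b.0)\{c} + 0) | (0 | 0 | 0) | --a--▸ v15, --a--▸ v17
  v14 = 0\{c} | (0 | 0 | d.0) | --d--▸ v18
  v15 = (b.0)\{c} | (0 | 0 | 0) | --b--▸ v18
  v16 = 0 | (0 | 0 | (0 + 0)) | (0 | 0 | d.0) | --d--▸ v19
  v17 = b.0 | (0 | 0 | (0 + 0)) | (0 | 0 | 0) | --b--▸ v19
  v18 = 0\{c} | (0 | 0 | 0) | ·
  v19 = 0 | (0 | 0 | (0 + 0)) | (0 | 0 | 0) | ·
Bisimilarity quotient blocks:
  B0 = {u0, v0}
  B1 = {u1, u2, v1, v2}
  B2 = {u4, u7, v4, v7}
  B3 = {u10, u12, v10, v12}
  B4 = {u15, u17, v15, v17}
  B5 = {u18, u19, v18, v19}
  B6 = {u14, u16, v14, v16}
  B7 = {u11, u9, v11, v9}
  B8 = {u5, u6, v5, v6}
  B9 = {u3, v3}
  B10 = {u8, v8}
  B11 = {u13, v13}
u0 ∈ B0, v0 ∈ B0 → same block

bisimilar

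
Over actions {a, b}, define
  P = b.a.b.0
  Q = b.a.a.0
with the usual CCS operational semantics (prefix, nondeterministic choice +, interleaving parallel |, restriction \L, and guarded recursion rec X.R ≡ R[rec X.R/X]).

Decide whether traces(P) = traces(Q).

traces(P) ≠ traces(Q) — witness ⟨bab⟩

LTS(P): 4 reachable states
  u0 = b.a.b.0 ⊢ --b--▸ u1
  u1 = a.b.0 ⊢ --a--▸ u2
  u2 = b.0 ⊢ --b--▸ u3
  u3 = 0 ⊢ ∅
LTS(Q): 4 reachable states
  v0 = b.a.a.0 ⊢ --b--▸ v1
  v1 = a.a.0 ⊢ --a--▸ v2
  v2 = a.0 ⊢ --a--▸ v3
  v3 = 0 ⊢ ∅
Executing bab from P (initial set {u0}):
  step 1 (b): {u1}
  step 2 (a): {u2}
  step 3 (b): {u3}
  — P admits the full trace.
Executing bab from Q (initial set {v0}):
  step 1 (b): {v1}
  step 2 (a): {v2}
  step 3 (b): no successor for Q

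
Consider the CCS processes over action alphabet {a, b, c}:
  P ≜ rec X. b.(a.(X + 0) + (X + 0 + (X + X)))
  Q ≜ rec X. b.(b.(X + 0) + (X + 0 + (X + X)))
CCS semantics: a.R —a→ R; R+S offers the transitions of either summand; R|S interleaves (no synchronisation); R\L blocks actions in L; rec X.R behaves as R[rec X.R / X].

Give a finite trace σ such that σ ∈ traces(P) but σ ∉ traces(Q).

ba

LTS(P): 3 reachable states
  s0 = rec X. b.(a.(X + 0) + (X + 0 + (X + X))) ⊢ —b→ s1
  s1 = a.((rec X. b.(a.(X + 0) + (X + 0 + (X + X)))) + 0) + ((rec X. b.(a.(X + 0) + (X + 0 + (X + X)))) + 0 + ((rec X. b.(a.(X + 0) + (X + 0 + (X + X)))) + (rec X. b.(a.(X + 0) + (X + 0 + (X + X)))))) ⊢ —a→ s2, —b→ s1
  s2 = (rec X. b.(a.(X + 0) + (X + 0 + (X + X)))) + 0 ⊢ —b→ s1
LTS(Q): 3 reachable states
  t0 = rec X. b.(b.(X + 0) + (X + 0 + (X + X))) ⊢ —b→ t1
  t1 = b.((rec X. b.(b.(X + 0) + (X + 0 + (X + X)))) + 0) + ((rec X. b.(b.(X + 0) + (X + 0 + (X + X)))) + 0 + ((rec X. b.(b.(X + 0) + (X + 0 + (X + X)))) + (rec X. b.(b.(X + 0) + (X + 0 + (X + X)))))) ⊢ —b→ t1, —b→ t2
  t2 = (rec X. b.(b.(X + 0) + (X + 0 + (X + X)))) + 0 ⊢ —b→ t1
Trace ⟨ba⟩ through P, begin at {s0}:
  step 1 (b): {s1}
  step 2 (a): {s2}
  P completes σ.
Trace ⟨ba⟩ through Q, begin at {t0}:
  step 1 (b): {t1}
  step 2 (a): no successor for Q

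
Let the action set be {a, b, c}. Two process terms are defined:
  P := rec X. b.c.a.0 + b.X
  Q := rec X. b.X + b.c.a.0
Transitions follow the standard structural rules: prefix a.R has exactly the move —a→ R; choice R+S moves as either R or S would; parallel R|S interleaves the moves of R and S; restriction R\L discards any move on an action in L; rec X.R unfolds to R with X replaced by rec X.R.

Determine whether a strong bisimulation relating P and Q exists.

P's transition system — 4 states:
  s0 = rec X. b.c.a.0 + b.X :: —b→ s0, —b→ s1
  s1 = c.a.0 :: —c→ s2
  s2 = a.0 :: —a→ s3
  s3 = 0 :: ∅
Q's transition system — 4 states:
  t0 = rec X. b.X + b.c.a.0 :: —b→ t0, —b→ t1
  t1 = c.a.0 :: —c→ t2
  t2 = a.0 :: —a→ t3
  t3 = 0 :: ∅
Coarsest stable partition (strong bisimilarity classes):
  B0 = {s0, t0}
  B1 = {s1, t1}
  B2 = {s2, t2}
  B3 = {s3, t3}
s0 ∈ B0, t0 ∈ B0 → same block

bisimilar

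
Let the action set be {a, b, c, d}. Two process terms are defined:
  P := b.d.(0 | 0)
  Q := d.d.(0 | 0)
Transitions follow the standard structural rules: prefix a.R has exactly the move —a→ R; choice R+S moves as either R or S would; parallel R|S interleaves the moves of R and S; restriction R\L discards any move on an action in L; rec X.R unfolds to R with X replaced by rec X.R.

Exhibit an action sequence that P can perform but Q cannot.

b

Reachable graph of P (3 states):
  u0 = b.d.(0 | 0) has moves ··b··> u1
  u1 = d.(0 | 0) has moves ··d··> u2
  u2 = 0 | 0 has moves ∅
Reachable graph of Q (3 states):
  v0 = d.d.(0 | 0) has moves ··d··> v1
  v1 = d.(0 | 0) has moves ··d··> v2
  v2 = 0 | 0 has moves ∅
Executing b from P (initial set {u0}):
  after b @ step 1: {u1}
  P completes σ.
Executing b from Q (initial set {v0}):
  after b @ step 1: no successor for Q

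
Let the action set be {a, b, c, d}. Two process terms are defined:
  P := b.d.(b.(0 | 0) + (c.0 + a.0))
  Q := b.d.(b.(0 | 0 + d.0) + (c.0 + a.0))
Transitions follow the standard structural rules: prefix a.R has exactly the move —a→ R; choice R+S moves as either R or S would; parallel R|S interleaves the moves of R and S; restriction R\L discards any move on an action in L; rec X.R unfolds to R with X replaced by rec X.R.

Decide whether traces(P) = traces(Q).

trace-distinct — witness ⟨bdbd⟩

Reachable graph of P (5 states):
  p0 = b.d.(b.(0 | 0) + (c.0 + a.0)) :: --b--▸ p1
  p1 = d.(b.(0 | 0) + (c.0 + a.0)) :: --d--▸ p2
  p2 = b.(0 | 0) + (c.0 + a.0) :: --a--▸ p3, --b--▸ p4, --c--▸ p3
  p3 = 0 :: ·
  p4 = 0 | 0 :: ·
Reachable graph of Q (5 states):
  q0 = b.d.(b.(0 | 0 + d.0) + (c.0 + a.0)) :: --b--▸ q1
  q1 = d.(b.(0 | 0 + d.0) + (c.0 + a.0)) :: --d--▸ q2
  q2 = b.(0 | 0 + d.0) + (c.0 + a.0) :: --a--▸ q3, --b--▸ q4, --c--▸ q3
  q3 = 0 :: ·
  q4 = 0 | 0 + d.0 :: --d--▸ q3
Trace ⟨bdbd⟩ through Q, begin at {q0}:
  after b @ step 1: {q1}
  after d @ step 2: {q2}
  after b @ step 3: {q4}
  after d @ step 4: {q3}
  ✓ Q
Trace ⟨bdbd⟩ through P, begin at {p0}:
  after b @ step 1: {p1}
  after d @ step 2: {p2}
  after b @ step 3: {p4}
  after d @ step 4: ∅  — P cannot continue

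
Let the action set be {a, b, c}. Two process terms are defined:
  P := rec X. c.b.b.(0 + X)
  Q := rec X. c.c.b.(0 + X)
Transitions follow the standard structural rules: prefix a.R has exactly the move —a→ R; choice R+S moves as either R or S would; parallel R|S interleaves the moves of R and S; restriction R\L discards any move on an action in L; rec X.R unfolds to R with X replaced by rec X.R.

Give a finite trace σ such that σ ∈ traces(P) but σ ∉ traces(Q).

LTS(P): 4 reachable states
  s0 = rec X. c.b.b.(0 + X) has moves --c--▸ s1
  s1 = b.b.(0 + (rec X. c.b.b.(0 + X))) has moves --b--▸ s2
  s2 = b.(0 + (rec X. c.b.b.(0 + X))) has moves --b--▸ s3
  s3 = 0 + (rec X. c.b.b.(0 + X)) has moves --c--▸ s1
LTS(Q): 4 reachable states
  t0 = rec X. c.c.b.(0 + X) has moves --c--▸ t1
  t1 = c.b.(0 + (rec X. c.c.b.(0 + X))) has moves --c--▸ t2
  t2 = b.(0 + (rec X. c.c.b.(0 + X))) has moves --b--▸ t3
  t3 = 0 + (rec X. c.c.b.(0 + X)) has moves --c--▸ t1
Executing cb from P (initial set {s0}):
  after c @ step 1: {s1}
  after b @ step 2: {s2}
  — P admits the full trace.
Executing cb from Q (initial set {t0}):
  after c @ step 1: {t1}
  after b @ step 2: ∅  — Q cannot continue

cb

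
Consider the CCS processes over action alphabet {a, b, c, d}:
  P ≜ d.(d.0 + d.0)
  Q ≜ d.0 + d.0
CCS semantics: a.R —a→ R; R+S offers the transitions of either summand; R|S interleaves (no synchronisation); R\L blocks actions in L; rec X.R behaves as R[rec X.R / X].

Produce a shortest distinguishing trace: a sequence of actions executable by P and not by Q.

dd

P's transition system — 3 states:
  u0 = d.(d.0 + d.0) :: ··d··> u1
  u1 = d.0 + d.0 :: ··d··> u2
  u2 = 0 :: ·
Q's transition system — 2 states:
  v0 = d.0 + d.0 :: ··d··> v1
  v1 = 0 :: ·
Executing dd from P (initial set {u0}):
  [1] d ⇒ {u1}
  [2] d ⇒ {u2}
  P completes σ.
Executing dd from Q (initial set {v0}):
  [1] d ⇒ {v1}
  [2] d ⇒ ∅ (Q stuck)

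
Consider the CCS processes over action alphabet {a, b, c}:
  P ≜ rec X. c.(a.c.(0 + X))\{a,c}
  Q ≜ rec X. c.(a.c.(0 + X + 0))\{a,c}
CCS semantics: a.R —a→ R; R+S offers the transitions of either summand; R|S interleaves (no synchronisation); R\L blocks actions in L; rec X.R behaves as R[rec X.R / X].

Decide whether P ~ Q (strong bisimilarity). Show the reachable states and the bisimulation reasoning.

P ~ Q

LTS(P): 2 reachable states
  s0 = rec X. c.(a.c.(0 + X))\{a,c} → =c=> s1
  s1 = (a.c.(0 + (rec X. c.(a.c.(0 + X))\{a,c})))\{a,c} → (no moves)
LTS(Q): 2 reachable states
  t0 = rec X. c.(a.c.(0 + X + 0))\{a,c} → =c=> t1
  t1 = (a.c.(0 + (rec X. c.(a.c.(0 + X + 0))\{a,c}) + 0))\{a,c} → (no moves)
Coarsest stable partition (strong bisimilarity classes):
  B0 = {s0, t0}
  B1 = {s1, t1}
s0 ∈ B0, t0 ∈ B0 → same block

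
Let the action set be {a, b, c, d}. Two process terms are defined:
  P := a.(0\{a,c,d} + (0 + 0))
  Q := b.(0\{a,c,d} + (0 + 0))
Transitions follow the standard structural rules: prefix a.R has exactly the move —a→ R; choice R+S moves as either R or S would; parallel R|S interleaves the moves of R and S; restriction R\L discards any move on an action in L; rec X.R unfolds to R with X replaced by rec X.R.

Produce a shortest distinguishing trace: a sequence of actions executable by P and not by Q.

Reachable graph of P (2 states):
  u0 = a.(0\{a,c,d} + (0 + 0)) ⊢ =a=> u1
  u1 = 0\{a,c,d} + (0 + 0) ⊢ ·
Reachable graph of Q (2 states):
  v0 = b.(0\{a,c,d} + (0 + 0)) ⊢ =b=> v1
  v1 = 0\{a,c,d} + (0 + 0) ⊢ ·
Run σ = ⟨a⟩ on P: start {u0}
  [1] a ⇒ {u1}
  ✓ P
Run σ = ⟨a⟩ on Q: start {v0}
  [1] a ⇒ ∅  — Q cannot continue

a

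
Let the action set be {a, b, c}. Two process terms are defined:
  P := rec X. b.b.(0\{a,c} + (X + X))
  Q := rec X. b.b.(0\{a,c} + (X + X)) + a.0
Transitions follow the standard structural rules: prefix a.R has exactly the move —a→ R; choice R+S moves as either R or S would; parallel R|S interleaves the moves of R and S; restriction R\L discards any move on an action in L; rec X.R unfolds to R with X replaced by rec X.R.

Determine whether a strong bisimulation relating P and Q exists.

P's transition system — 3 states:
  s0 = rec X. b.b.(0\{a,c} + (X + X)) | -b-> s1
  s1 = b.(0\{a,c} + ((rec X. b.b.(0\{a,c} + (X + X))) + (rec X. b.b.(0\{a,c} + (X + X))))) | -b-> s2
  s2 = 0\{a,c} + ((rec X. b.b.(0\{a,c} + (X + X))) + (rec X. b.b.(0\{a,c} + (X + X)))) | -b-> s1
Q's transition system — 4 states:
  t0 = rec X. b.b.(0\{a,c} + (X + X)) + a.0 | -a-> t1, -b-> t2
  t1 = 0 | stopped
  t2 = b.(0\{a,c} + ((rec X. b.b.(0\{a,c} + (X + X)) + a.0) + (rec X. b.b.(0\{a,c} + (X + X)) + a.0))) | -b-> t3
  t3 = 0\{a,c} + ((rec X. b.b.(0\{a,c} + (X + X)) + a.0) + (rec X. b.b.(0\{a,c} + (X + X)) + a.0)) | -a-> t1, -b-> t2
Partition-refinement fixed point:
  B0 = {s0, s1, s2}
  B1 = {t0, t3}
  B2 = {t2}
  B3 = {t1}
s0 ∈ B0, t0 ∈ B1 → different blocks

P ≁ Q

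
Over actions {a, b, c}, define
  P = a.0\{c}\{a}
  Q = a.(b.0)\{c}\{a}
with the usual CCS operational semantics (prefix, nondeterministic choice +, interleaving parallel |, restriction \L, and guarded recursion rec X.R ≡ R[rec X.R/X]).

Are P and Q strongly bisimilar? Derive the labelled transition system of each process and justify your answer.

P's transition system — 2 states:
  p0 = a.0\{c}\{a} has moves =a=> p1
  p1 = 0\{c}\{a} has moves (no moves)
Q's transition system — 3 states:
  q0 = a.(b.0)\{c}\{a} has moves =a=> q1
  q1 = (b.0)\{c}\{a} has moves =b=> q2
  q2 = 0\{c}\{a} has moves (no moves)
Partition-refinement fixed point:
  B0 = {p0}
  B1 = {p1, q2}
  B2 = {q0}
  B3 = {q1}
p0 ∈ B0, q0 ∈ B2 → different blocks

P ≁ Q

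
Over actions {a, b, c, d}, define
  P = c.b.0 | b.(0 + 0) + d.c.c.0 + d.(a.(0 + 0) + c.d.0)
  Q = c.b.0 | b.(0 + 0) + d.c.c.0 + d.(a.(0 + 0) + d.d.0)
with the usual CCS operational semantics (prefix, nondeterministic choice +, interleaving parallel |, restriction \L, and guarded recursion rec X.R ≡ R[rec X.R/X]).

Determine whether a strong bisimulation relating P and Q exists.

P ≁ Q

P's transition system — 12 states:
  s0 = c.b.0 | b.(0 + 0) + d.c.c.0 + d.(a.(0 + 0) + c.d.0) :: --b--▸ s1, --c--▸ s2, --d--▸ s3, --d--▸ s4
  s1 = c.b.0 | (0 + 0) :: --c--▸ s5
  s2 = b.0 | b.(0 + 0) :: --b--▸ s5, --b--▸ s6
  s3 = a.(0 + 0) + c.d.0 :: --a--▸ s7, --c--▸ s8
  s4 = c.c.0 :: --c--▸ s9
  s5 = b.0 | (0 + 0) :: --b--▸ s10
  s6 = 0 | b.(0 + 0) :: --b--▸ s10
  s7 = 0 + 0 :: (no moves)
  s8 = d.0 :: --d--▸ s11
  s9 = c.0 :: --c--▸ s11
  s10 = 0 | (0 + 0) :: (no moves)
  s11 = 0 :: (no moves)
Q's transition system — 12 states:
  t0 = c.b.0 | b.(0 + 0) + d.c.c.0 + d.(a.(0 + 0) + d.d.0) :: --b--▸ t1, --c--▸ t2, --d--▸ t3, --d--▸ t4
  t1 = c.b.0 | (0 + 0) :: --c--▸ t5
  t2 = b.0 | b.(0 + 0) :: --b--▸ t5, --b--▸ t6
  t3 = a.(0 + 0) + d.d.0 :: --a--▸ t7, --d--▸ t8
  t4 = c.c.0 :: --c--▸ t9
  t5 = b.0 | (0 + 0) :: --b--▸ t10
  t6 = 0 | b.(0 + 0) :: --b--▸ t10
  t7 = 0 + 0 :: (no moves)
  t8 = d.0 :: --d--▸ t11
  t9 = c.0 :: --c--▸ t11
  t10 = 0 | (0 + 0) :: (no moves)
  t11 = 0 :: (no moves)
Coarsest stable partition (strong bisimilarity classes):
  B0 = {s0}
  B1 = {s2, t2}
  B2 = {s5, s6, t5, t6}
  B3 = {s10, s11, s7, t10, t11, t7}
  B4 = {s1, t1}
  B5 = {s3}
  B6 = {s8, t8}
  B7 = {s4, t4}
  B8 = {s9, t9}
  B9 = {t0}
  B10 = {t3}
s0 ∈ B0, t0 ∈ B9 → different blocks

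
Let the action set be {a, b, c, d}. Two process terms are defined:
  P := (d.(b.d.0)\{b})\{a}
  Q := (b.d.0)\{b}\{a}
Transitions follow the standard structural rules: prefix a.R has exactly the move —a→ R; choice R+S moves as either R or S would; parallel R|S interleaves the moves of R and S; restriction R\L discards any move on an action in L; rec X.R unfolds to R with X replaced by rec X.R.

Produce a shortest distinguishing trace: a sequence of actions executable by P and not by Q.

LTS(P): 2 reachable states
  p0 = (d.(b.d.0)\{b})\{a} :: =d=> p1
  p1 = (b.d.0)\{b}\{a} :: (no moves)
LTS(Q): 1 reachable states
  q0 = (b.d.0)\{b}\{a} :: (no moves)
Run σ = ⟨d⟩ on P: start {p0}
  after d @ step 1: {p1}
  — P admits the full trace.
Run σ = ⟨d⟩ on Q: start {q0}
  after d @ step 1: ∅  — Q cannot continue

d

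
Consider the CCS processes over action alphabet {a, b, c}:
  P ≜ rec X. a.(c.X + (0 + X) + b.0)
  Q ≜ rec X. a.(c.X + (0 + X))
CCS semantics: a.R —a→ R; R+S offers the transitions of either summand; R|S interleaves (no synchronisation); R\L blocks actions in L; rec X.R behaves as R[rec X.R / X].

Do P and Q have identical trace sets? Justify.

P's transition system — 3 states:
  s0 = rec X. a.(c.X + (0 + X) + b.0) has moves —a→ s1
  s1 = c.(rec X. a.(c.X + (0 + X) + b.0)) + (0 + (rec X. a.(c.X + (0 + X) + b.0))) + b.0 has moves —a→ s1, —b→ s2, —c→ s0
  s2 = 0 has moves deadlocked
Q's transition system — 2 states:
  t0 = rec X. a.(c.X + (0 + X)) has moves —a→ t1
  t1 = c.(rec X. a.(c.X + (0 + X))) + (0 + (rec X. a.(c.X + (0 + X)))) has moves —a→ t1, —c→ t0
Trace ⟨ab⟩ through P, begin at {s0}:
  [1] a ⇒ {s1}
  [2] b ⇒ {s2}
  P completes σ.
Trace ⟨ab⟩ through Q, begin at {t0}:
  [1] a ⇒ {t1}
  [2] b ⇒ ∅ (Q stuck)

NO — witness ⟨ab⟩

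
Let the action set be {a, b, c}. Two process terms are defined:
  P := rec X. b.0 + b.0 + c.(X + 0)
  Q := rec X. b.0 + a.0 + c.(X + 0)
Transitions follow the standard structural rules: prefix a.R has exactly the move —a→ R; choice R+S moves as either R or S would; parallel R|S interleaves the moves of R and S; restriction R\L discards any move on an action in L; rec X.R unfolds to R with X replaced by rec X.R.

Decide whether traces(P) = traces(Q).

trace-distinct — witness ⟨a⟩

LTS(P): 3 reachable states
  u0 = rec X. b.0 + b.0 + c.(X + 0) :: -b-> u1, -c-> u2
  u1 = 0 :: ∅
  u2 = (rec X. b.0 + b.0 + c.(X + 0)) + 0 :: -b-> u1, -c-> u2
LTS(Q): 3 reachable states
  v0 = rec X. b.0 + a.0 + c.(X + 0) :: -a-> v1, -b-> v1, -c-> v2
  v1 = 0 :: ∅
  v2 = (rec X. b.0 + a.0 + c.(X + 0)) + 0 :: -a-> v1, -b-> v1, -c-> v2
Run σ = ⟨a⟩ on Q: start {v0}
  [1] a ⇒ {v1}
  Q completes σ.
Run σ = ⟨a⟩ on P: start {u0}
  [1] a ⇒ ∅  — P cannot continue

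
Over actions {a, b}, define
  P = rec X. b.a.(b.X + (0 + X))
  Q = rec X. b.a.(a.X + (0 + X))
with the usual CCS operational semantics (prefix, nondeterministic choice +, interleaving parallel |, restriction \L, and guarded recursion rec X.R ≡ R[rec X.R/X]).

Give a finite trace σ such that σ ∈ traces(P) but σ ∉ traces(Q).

babb

P's transition system — 3 states:
  p0 = rec X. b.a.(b.X + (0 + X)) | —b→ p1
  p1 = a.(b.(rec X. b.a.(b.X + (0 + X))) + (0 + (rec X. b.a.(b.X + (0 + X))))) | —a→ p2
  p2 = b.(rec X. b.a.(b.X + (0 + X))) + (0 + (rec X. b.a.(b.X + (0 + X)))) | —b→ p0, —b→ p1
Q's transition system — 3 states:
  q0 = rec X. b.a.(a.X + (0 + X)) | —b→ q1
  q1 = a.(a.(rec X. b.a.(a.X + (0 + X))) + (0 + (rec X. b.a.(a.X + (0 + X))))) | —a→ q2
  q2 = a.(rec X. b.a.(a.X + (0 + X))) + (0 + (rec X. b.a.(a.X + (0 + X)))) | —a→ q0, —b→ q1
Trace ⟨babb⟩ through P, begin at {p0}:
  step 1 (b): {p1}
  step 2 (a): {p2}
  step 3 (b): {p0, p1}
  step 4 (b): {p1}
  ✓ P
Trace ⟨babb⟩ through Q, begin at {q0}:
  step 1 (b): {q1}
  step 2 (a): {q2}
  step 3 (b): {q1}
  step 4 (b): ∅ (Q stuck)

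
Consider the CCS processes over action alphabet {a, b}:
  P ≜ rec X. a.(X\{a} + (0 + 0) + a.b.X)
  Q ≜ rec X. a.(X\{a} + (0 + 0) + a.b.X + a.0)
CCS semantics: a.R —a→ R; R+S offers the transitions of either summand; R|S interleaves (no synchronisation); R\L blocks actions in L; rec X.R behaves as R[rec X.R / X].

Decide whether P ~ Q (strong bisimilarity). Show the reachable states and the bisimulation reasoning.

P ≁ Q

P's transition system — 3 states:
  p0 = rec X. a.(X\{a} + (0 + 0) + a.b.X) → --a--▸ p1
  p1 = (rec X. a.(X\{a} + (0 + 0) + a.b.X))\{a} + (0 + 0) + a.b.(rec X. a.(X\{a} + (0 + 0) + a.b.X)) → --a--▸ p2
  p2 = b.(rec X. a.(X\{a} + (0 + 0) + a.b.X)) → --b--▸ p0
Q's transition system — 4 states:
  q0 = rec X. a.(X\{a} + (0 + 0) + a.b.X + a.0) → --a--▸ q1
  q1 = (rec X. a.(X\{a} + (0 + 0) + a.b.X + a.0))\{a} + (0 + 0) + a.b.(rec X. a.(X\{a} + (0 + 0) + a.b.X + a.0)) + a.0 → --a--▸ q2, --a--▸ q3
  q2 = 0 → deadlocked
  q3 = b.(rec X. a.(X\{a} + (0 + 0) + a.b.X + a.0)) → --b--▸ q0
Bisimilarity quotient blocks:
  B0 = {p0}
  B1 = {p1}
  B2 = {p2}
  B3 = {q0}
  B4 = {q1}
  B5 = {q2}
  B6 = {q3}
p0 ∈ B0, q0 ∈ B3 → different blocks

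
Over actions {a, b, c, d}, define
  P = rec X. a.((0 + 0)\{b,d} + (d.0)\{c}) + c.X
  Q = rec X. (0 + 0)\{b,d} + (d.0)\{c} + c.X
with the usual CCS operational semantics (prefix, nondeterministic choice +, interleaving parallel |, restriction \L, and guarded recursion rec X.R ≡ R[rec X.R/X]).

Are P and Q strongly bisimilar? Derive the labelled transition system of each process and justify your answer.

Reachable graph of P (3 states):
  s0 = rec X. a.((0 + 0)\{b,d} + (d.0)\{c}) + c.X :: —a→ s1, —c→ s0
  s1 = (0 + 0)\{b,d} + (d.0)\{c} :: —d→ s2
  s2 = 0\{c} :: deadlocked
Reachable graph of Q (2 states):
  t0 = rec X. (0 + 0)\{b,d} + (d.0)\{c} + c.X :: —c→ t0, —d→ t1
  t1 = 0\{c} :: deadlocked
Bisimilarity quotient blocks:
  B0 = {s0}
  B1 = {s1}
  B2 = {s2, t1}
  B3 = {t0}
s0 ∈ B0, t0 ∈ B3 → different blocks

not bisimilar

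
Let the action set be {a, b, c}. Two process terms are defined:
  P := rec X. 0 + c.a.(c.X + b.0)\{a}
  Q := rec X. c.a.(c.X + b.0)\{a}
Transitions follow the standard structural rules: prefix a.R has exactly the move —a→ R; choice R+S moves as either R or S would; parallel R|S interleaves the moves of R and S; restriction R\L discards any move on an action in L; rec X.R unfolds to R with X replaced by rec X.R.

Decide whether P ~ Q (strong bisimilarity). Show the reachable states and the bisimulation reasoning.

Reachable graph of P (6 states):
  p0 = rec X. 0 + c.a.(c.X + b.0)\{a} → -c-> p1
  p1 = a.(c.(rec X. 0 + c.a.(c.X + b.0)\{a}) + b.0)\{a} → -a-> p2
  p2 = (c.(rec X. 0 + c.a.(c.X + b.0)\{a}) + b.0)\{a} → -b-> p3, -c-> p4
  p3 = 0\{a} → deadlocked
  p4 = (rec X. 0 + c.a.(c.X + b.0)\{a})\{a} → -c-> p5
  p5 = (a.(c.(rec X. 0 + c.a.(c.X + b.0)\{a}) + b.0)\{a})\{a} → deadlocked
Reachable graph of Q (6 states):
  q0 = rec X. c.a.(c.X + b.0)\{a} → -c-> q1
  q1 = a.(c.(rec X. c.a.(c.X + b.0)\{a}) + b.0)\{a} → -a-> q2
  q2 = (c.(rec X. c.a.(c.X + b.0)\{a}) + b.0)\{a} → -b-> q3, -c-> q4
  q3 = 0\{a} → deadlocked
  q4 = (rec X. c.a.(c.X + b.0)\{a})\{a} → -c-> q5
  q5 = (a.(c.(rec X. c.a.(c.X + b.0)\{a}) + b.0)\{a})\{a} → deadlocked
Partition-refinement fixed point:
  B0 = {p0, q0}
  B1 = {p1, q1}
  B2 = {p2, q2}
  B3 = {p3, p5, q3, q5}
  B4 = {p4, q4}
p0 ∈ B0, q0 ∈ B0 → same block

bisimilar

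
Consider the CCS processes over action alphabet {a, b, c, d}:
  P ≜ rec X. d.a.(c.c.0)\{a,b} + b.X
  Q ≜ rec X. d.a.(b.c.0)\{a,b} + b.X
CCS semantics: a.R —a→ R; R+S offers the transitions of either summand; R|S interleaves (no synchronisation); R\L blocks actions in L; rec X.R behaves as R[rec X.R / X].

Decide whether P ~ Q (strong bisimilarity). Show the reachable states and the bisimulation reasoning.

P's transition system — 5 states:
  m0 = rec X. d.a.(c.c.0)\{a,b} + b.X → —b→ m0, —d→ m1
  m1 = a.(c.c.0)\{a,b} → —a→ m2
  m2 = (c.c.0)\{a,b} → —c→ m3
  m3 = (c.0)\{a,b} → —c→ m4
  m4 = 0\{a,b} → ∅
Q's transition system — 3 states:
  n0 = rec X. d.a.(b.c.0)\{a,b} + b.X → —b→ n0, —d→ n1
  n1 = a.(b.c.0)\{a,b} → —a→ n2
  n2 = (b.c.0)\{a,b} → ∅
Coarsest stable partition (strong bisimilarity classes):
  B0 = {m0}
  B1 = {m1}
  B2 = {m2}
  B3 = {m3}
  B4 = {m4, n2}
  B5 = {n0}
  B6 = {n1}
m0 ∈ B0, n0 ∈ B5 → different blocks

P ≁ Q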